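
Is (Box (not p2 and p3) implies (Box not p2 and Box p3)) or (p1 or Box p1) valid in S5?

Tableau for the negation not ((Box (not p2 and p3) implies (Box not p2 and Box p3)) or (p1 or Box p1)):
1. not ((Box (not p2 and p3) implies (Box not p2 and Box p3)) or (p1 or Box p1)), 0
2. not (Box (not p2 and p3) implies (Box not p2 and Box p3)), 0
3. not (p1 or Box p1), 0
4. Box (not p2 and p3), 0
5. not (Box not p2 and Box p3), 0
6. not p1, 0
7. not Box p1, 0
8. not p2 and p3, 0
9. not p2, 0
10. p3, 0
11. not Box p3, 0
12. not p1, 1
13. not p2 and p3, 1
14. not p2, 1
15. p3, 1
16. not p3, 2
17. not p2 and p3, 2
18. not p2, 2
19. p3, 2
Accessibility: 0R0, 0R1, 0R2, 1R0, 1R1, 1R2, 2R0, 2R1, 2R2
Branch closes: p3 and not p3 both at 2.
Every branch of the negation's tableau closes; the branch above is one of them.

Valid in S5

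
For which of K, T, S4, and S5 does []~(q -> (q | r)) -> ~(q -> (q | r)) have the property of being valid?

T, S4, S5

T-tableau for the negation ~([]~(q -> (q | r)) -> ~(q -> (q | r))):
1. ~([]~(q -> (q | r)) -> ~(q -> (q | r))), u
2. []~(q -> (q | r)), u   [~->-rule on 1]
3. q -> (q | r), u   [~->-rule on 1]
4. ~(q -> (q | r)), u   [[]-rule on 2 via uRu]
5. q, u   [~->-rule on 4]
6. ~(q | r), u   [~->-rule on 4]
7. ~q, u   [~|-rule on 6]
8. ~r, u   [~|-rule on 6]
Accessibility: uRu
Branch closes: q and ~q both at u.
Every branch closes (one shown): valid in T, hence also in S4, S5 (every theorem of T is a theorem of S4 and S5).
K-tableau for the negation ~([]~(q -> (q | r)) -> ~(q -> (q | r))):
1. ~([]~(q -> (q | r)) -> ~(q -> (q | r))), u
2. []~(q -> (q | r)), u   [~->-rule on 1]
3. q -> (q | r), u   [~->-rule on 1]
4. q | r, u   [->-rule on 3 (branches; this branch)]
5. r, u   [|-rule on 4 (branches; this branch)]
Complete open branch: countermodel on a K-frame, so not valid in K.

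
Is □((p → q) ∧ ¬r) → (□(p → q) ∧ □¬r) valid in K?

Tableau for the negation ¬(□((p → q) ∧ ¬r) → (□(p → q) ∧ □¬r)):
1. ¬(□((p → q) ∧ ¬r) → (□(p → q) ∧ □¬r)), w0
2. □((p → q) ∧ ¬r), w0
3. ¬(□(p → q) ∧ □¬r), w0
4. ¬□(p → q), w0
5. ¬(p → q), w1
6. p, w1
7. ¬q, w1
8. (p → q) ∧ ¬r, w1
9. p → q, w1
10. ¬r, w1
11. q, w1
Accessibility: w0Rw1
Branch closes: q and ¬q both at w1.
Every branch of the negation's tableau closes; the branch above is one of them.

Valid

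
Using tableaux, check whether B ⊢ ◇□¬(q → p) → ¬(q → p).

Tableau for the negation ¬(◇□¬(q → p) → ¬(q → p)):
1. ¬(◇□¬(q → p) → ¬(q → p)), 0
2. ◇□¬(q → p), 0
3. q → p, 0
4. p, 0
5. □¬(q → p), 1
6. ¬(q → p), 0
7. q, 0
8. ¬p, 0
Accessibility: 0R0, 0R1, 1R0, 1R1
Branch closes: p and ¬p both at 0.
Every branch of the negation's tableau closes; the branch above is one of them.

Valid in B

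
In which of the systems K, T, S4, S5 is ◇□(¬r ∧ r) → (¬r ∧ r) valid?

K-tableau for the negation ¬(◇□(¬r ∧ r) → (¬r ∧ r)):
1. ¬(◇□(¬r ∧ r) → (¬r ∧ r)), 0
2. ◇□(¬r ∧ r), 0
3. ¬(¬r ∧ r), 0
4. ¬r, 0
5. □(¬r ∧ r), 1
Accessibility: 0R1
Complete open branch: countermodel on a K-frame, so not valid in K.
T-tableau for the negation ¬(◇□(¬r ∧ r) → (¬r ∧ r)):
1. ¬(◇□(¬r ∧ r) → (¬r ∧ r)), 0
2. ◇□(¬r ∧ r), 0
3. ¬(¬r ∧ r), 0
4. ¬r, 0
5. □(¬r ∧ r), 1
6. ¬r ∧ r, 1
7. ¬r, 1
8. r, 1
Accessibility: 0R0, 0R1, 1R1
Branch closes: r and ¬r both at 1.
Every branch closes (one shown): valid in T, hence also in S4, S5 (every theorem of T is a theorem of S4 and S5).

T, S4, S5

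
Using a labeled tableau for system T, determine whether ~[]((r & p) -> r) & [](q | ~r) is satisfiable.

1. ~[]((r & p) -> r) & [](q | ~r), u
2. ~[]((r & p) -> r), u
3. [](q | ~r), u
4. q | ~r, u
5. ~r, u
6. ~((r & p) -> r), v
7. r & p, v
8. ~r, v
9. r, v
10. p, v
Accessibility: uRu, uRv, vRv
Branch closes: r and ~r both at v.
All branches of the tableau close; one closing branch shown above.

No, unsatisfiable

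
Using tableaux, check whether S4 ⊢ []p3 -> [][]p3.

Tableau for the negation ~([]p3 -> [][]p3):
1. ~([]p3 -> [][]p3), u
2. []p3, u   [~->-rule on 1]
3. ~[][]p3, u   [~->-rule on 1]
4. p3, u   [[]-rule on 2 via uRu]
5. ~[]p3, v   [~[]-rule on 3: fresh world v, uRv]
6. p3, v   [[]-rule on 2 via uRv]
7. ~p3, w   [~[]-rule on 5: fresh world w, vRw]
8. p3, w   [[]-rule on 2 via uRw]
Accessibility: uRu, uRv, uRw, vRv, vRw, wRw
Branch closes: p3 and ~p3 both at w.
Every branch of the negation's tableau closes; the branch above is one of them.

Valid in S4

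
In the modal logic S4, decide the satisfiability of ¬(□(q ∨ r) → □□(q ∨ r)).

No, unsatisfiable

1. ¬(□(q ∨ r) → □□(q ∨ r)), u
2. □(q ∨ r), u   [¬→-rule on 1]
3. ¬□□(q ∨ r), u   [¬→-rule on 1]
4. q ∨ r, u   [□-rule on 2 via uRu]
5. r, u   [∨-rule on 4 (branches; this branch)]
6. ¬□(q ∨ r), v   [¬□-rule on 3: fresh world v, uRv]
7. q ∨ r, v   [□-rule on 2 via uRv]
8. r, v   [∨-rule on 7 (branches; this branch)]
9. ¬(q ∨ r), w   [¬□-rule on 6: fresh world w, vRw]
10. ¬q, w   [¬∨-rule on 9]
11. ¬r, w   [¬∨-rule on 9]
12. q ∨ r, w   [□-rule on 2 via uRw]
13. r, w   [∨-rule on 12 (branches; this branch)]
Accessibility: uRu, uRv, uRw, vRv, vRw, wRw
Branch closes: r and ¬r both at w.
All branches of the tableau close; one closing branch shown above.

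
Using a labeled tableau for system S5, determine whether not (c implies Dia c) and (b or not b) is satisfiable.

Unsatisfiable (every branch closes)

1. not (c implies Dia c) and (b or not b), w0
2. not (c implies Dia c), w0   [and-rule on 1]
3. b or not b, w0   [and-rule on 1]
4. c, w0   [neg-implies-rule on 2]
5. not Dia c, w0   [neg-implies-rule on 2]
6. not c, w0   [neg-Dia-rule on 5 via w0Rw0]
Accessibility: w0Rw0
Branch closes: c and not c both at w0.
(One branch shown.) All branches close.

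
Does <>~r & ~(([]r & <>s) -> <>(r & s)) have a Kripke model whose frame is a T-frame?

Unsatisfiable (every branch closes)

1. <>~r & ~(([]r & <>s) -> <>(r & s)), 0
2. <>~r, 0
3. ~(([]r & <>s) -> <>(r & s)), 0
4. []r & <>s, 0
5. ~<>(r & s), 0
6. []r, 0
7. <>s, 0
8. ~(r & s), 0
9. r, 0
10. ~s, 0
11. ~r, 1
12. ~(r & s), 1
13. r, 1
Accessibility: 0R0, 0R1, 1R1
Branch closes: r and ~r both at 1.
(One branch shown.) All branches close.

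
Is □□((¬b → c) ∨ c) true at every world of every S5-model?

Not valid

Tableau for the negation ¬□□((¬b → c) ∨ c):
1. ¬□□((¬b → c) ∨ c), 0
2. ¬□((¬b → c) ∨ c), 1
3. ¬((¬b → c) ∨ c), 2
4. ¬(¬b → c), 2
5. ¬c, 2
6. ¬b, 2
Accessibility: 0R0, 0R1, 0R2, 1R0, 1R1, 1R2, 2R0, 2R1, 2R2
The negation has an open branch (countermodel exists).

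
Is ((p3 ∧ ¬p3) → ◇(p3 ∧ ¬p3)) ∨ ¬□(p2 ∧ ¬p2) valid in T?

Valid in T

Tableau for the negation ¬(((p3 ∧ ¬p3) → ◇(p3 ∧ ¬p3)) ∨ ¬□(p2 ∧ ¬p2)):
1. ¬(((p3 ∧ ¬p3) → ◇(p3 ∧ ¬p3)) ∨ ¬□(p2 ∧ ¬p2)), u
2. ¬((p3 ∧ ¬p3) → ◇(p3 ∧ ¬p3)), u
3. □(p2 ∧ ¬p2), u
4. p3 ∧ ¬p3, u
5. ¬◇(p3 ∧ ¬p3), u
6. p3, u
7. ¬p3, u
Accessibility: uRu
Branch closes: p3 and ¬p3 both at u.
Every branch of the negation's tableau closes; the branch above is one of them.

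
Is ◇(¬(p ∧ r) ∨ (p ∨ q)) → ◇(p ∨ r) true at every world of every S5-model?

Invalid (countermodel exists)

Tableau for the negation ¬(◇(¬(p ∧ r) ∨ (p ∨ q)) → ◇(p ∨ r)):
1. ¬(◇(¬(p ∧ r) ∨ (p ∨ q)) → ◇(p ∨ r)), w0
2. ◇(¬(p ∧ r) ∨ (p ∨ q)), w0
3. ¬◇(p ∨ r), w0
4. ¬(p ∨ r), w0
5. ¬p, w0
6. ¬r, w0
7. ¬(p ∧ r) ∨ (p ∨ q), w1
8. ¬(p ∨ r), w1
9. ¬p, w1
10. ¬r, w1
11. p ∨ q, w1
12. q, w1
Accessibility: w0Rw0, w0Rw1, w1Rw0, w1Rw1
The negation has an open branch (countermodel exists).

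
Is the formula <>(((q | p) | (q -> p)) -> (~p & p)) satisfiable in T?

Unsatisfiable

1. <>(((q | p) | (q -> p)) -> (~p & p)), 0
2. ((q | p) | (q -> p)) -> (~p & p), 1
3. ~((q | p) | (q -> p)), 1
4. ~(q | p), 1
5. ~(q -> p), 1
6. ~q, 1
7. ~p, 1
8. q, 1
Accessibility: 0R0, 0R1, 1R1
Branch closes: q and ~q both at 1.
All branches of the tableau close; one closing branch shown above.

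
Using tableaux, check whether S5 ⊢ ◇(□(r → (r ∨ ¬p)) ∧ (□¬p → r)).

Tableau for the negation ¬◇(□(r → (r ∨ ¬p)) ∧ (□¬p → r)):
1. ¬◇(□(r → (r ∨ ¬p)) ∧ (□¬p → r)), 0
2. ¬(□(r → (r ∨ ¬p)) ∧ (□¬p → r)), 0   [¬◇-rule on 1 via 0R0]
3. ¬(□¬p → r), 0   [¬∧-rule on 2 (branches; this branch)]
4. □¬p, 0   [¬→-rule on 3]
5. ¬r, 0   [¬→-rule on 3]
6. ¬p, 0   [□-rule on 4 via 0R0]
Accessibility: 0R0
The negation has an open branch (countermodel exists).

Not valid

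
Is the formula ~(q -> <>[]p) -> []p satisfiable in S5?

Satisfiable

1. ~(q -> <>[]p) -> []p, 0
2. []p, 0   [->-rule on 1 (branches; this branch)]
3. p, 0   [[]-rule on 2 via 0R0]
Accessibility: 0R0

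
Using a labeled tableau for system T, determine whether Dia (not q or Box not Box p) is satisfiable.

Yes, satisfiable

1. Dia (not q or Box not Box p), 0
2. not q or Box not Box p, 1
3. Box not Box p, 1
4. not Box p, 1
5. not p, 2
6. not Box p, 2
7. not p, 3
Accessibility: 0R0, 0R1, 1R1, 1R2, 2R2, 2R3, 3R3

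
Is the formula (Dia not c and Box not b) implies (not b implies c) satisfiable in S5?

1. (Dia not c and Box not b) implies (not b implies c), u
2. not b implies c, u
3. c, u
Accessibility: uRu

Satisfiable (open branch found)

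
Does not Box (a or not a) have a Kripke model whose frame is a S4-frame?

No, unsatisfiable

1. not Box (a or not a), w0
2. not (a or not a), w1
3. not a, w1
4. a, w1
Accessibility: w0Rw0, w0Rw1, w1Rw1
Branch closes: a and not a both at w1.
Every branch closes; the branch above is one of them.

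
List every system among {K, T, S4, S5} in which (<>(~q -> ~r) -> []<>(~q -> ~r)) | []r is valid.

S5

S4-tableau for the negation ~((<>(~q -> ~r) -> []<>(~q -> ~r)) | []r):
1. ~((<>(~q -> ~r) -> []<>(~q -> ~r)) | []r), w0
2. ~(<>(~q -> ~r) -> []<>(~q -> ~r)), w0
3. ~[]r, w0
4. <>(~q -> ~r), w0
5. ~[]<>(~q -> ~r), w0
6. ~r, w1
7. ~q -> ~r, w2
8. ~r, w2
9. ~<>(~q -> ~r), w3
10. ~(~q -> ~r), w3
11. ~q, w3
12. r, w3
Accessibility: w0Rw0, w0Rw1, w0Rw2, w0Rw3, w1Rw1, w2Rw2, w3Rw3
Complete open branch: countermodel on an S4-frame, so not valid in S4, nor in K, T (the same frame is also a K-frame and a T-frame).
S5-tableau for the negation ~((<>(~q -> ~r) -> []<>(~q -> ~r)) | []r):
1. ~((<>(~q -> ~r) -> []<>(~q -> ~r)) | []r), w0
2. ~(<>(~q -> ~r) -> []<>(~q -> ~r)), w0
3. ~[]r, w0
4. <>(~q -> ~r), w0
5. ~[]<>(~q -> ~r), w0
6. ~r, w1
7. ~q -> ~r, w2
8. ~r, w2
9. ~<>(~q -> ~r), w3
10. ~(~q -> ~r), w0
11. ~q, w0
12. r, w0
13. ~(~q -> ~r), w1
14. ~q, w1
15. r, w1
Accessibility: w0Rw0, w0Rw1, w0Rw2, w0Rw3, w1Rw0, w1Rw1, w1Rw2, w1Rw3, w2Rw0, w2Rw1, w2Rw2, w2Rw3, w3Rw0, w3Rw1, w3Rw2, w3Rw3
Branch closes: r and ~r both at w1.
Every branch closes (one shown): valid in S5.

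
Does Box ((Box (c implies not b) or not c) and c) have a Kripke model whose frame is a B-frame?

1. Box ((Box (c implies not b) or not c) and c), w0
2. (Box (c implies not b) or not c) and c, w0
3. Box (c implies not b) or not c, w0
4. c, w0
5. Box (c implies not b), w0
6. c implies not b, w0
7. not b, w0
Accessibility: w0Rw0

Satisfiable (open branch found)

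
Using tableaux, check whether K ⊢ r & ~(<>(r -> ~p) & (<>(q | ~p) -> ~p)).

No, not valid

Tableau for the negation ~(r & ~(<>(r -> ~p) & (<>(q | ~p) -> ~p))):
1. ~(r & ~(<>(r -> ~p) & (<>(q | ~p) -> ~p))), u
2. <>(r -> ~p) & (<>(q | ~p) -> ~p), u
3. <>(r -> ~p), u
4. <>(q | ~p) -> ~p, u
5. ~p, u
6. r -> ~p, v
7. ~p, v
Accessibility: uRv
The negation has an open branch (countermodel exists).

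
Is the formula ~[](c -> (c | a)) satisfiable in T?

1. ~[](c -> (c | a)), w0
2. ~(c -> (c | a)), w1   [~[]-rule on 1: fresh world w1, w0Rw1]
3. c, w1   [~->-rule on 2]
4. ~(c | a), w1   [~->-rule on 2]
5. ~c, w1   [~|-rule on 4]
6. ~a, w1   [~|-rule on 4]
Accessibility: w0Rw0, w0Rw1, w1Rw1
Branch closes: c and ~c both at w1.
(One branch shown.) All branches close.

Unsatisfiable (every branch closes)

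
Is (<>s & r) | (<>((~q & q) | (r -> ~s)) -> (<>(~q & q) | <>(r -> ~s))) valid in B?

Valid in B

Tableau for the negation ~((<>s & r) | (<>((~q & q) | (r -> ~s)) -> (<>(~q & q) | <>(r -> ~s)))):
1. ~((<>s & r) | (<>((~q & q) | (r -> ~s)) -> (<>(~q & q) | <>(r -> ~s)))), w0
2. ~(<>s & r), w0
3. ~(<>((~q & q) | (r -> ~s)) -> (<>(~q & q) | <>(r -> ~s))), w0
4. <>((~q & q) | (r -> ~s)), w0
5. ~(<>(~q & q) | <>(r -> ~s)), w0
6. ~<>(~q & q), w0
7. ~<>(r -> ~s), w0
8. ~(~q & q), w0
9. ~(r -> ~s), w0
10. r, w0
11. s, w0
12. ~<>s, w0
13. ~s, w0
Accessibility: w0Rw0
Branch closes: s and ~s both at w0.
All branches of the negation close; one closing branch shown above.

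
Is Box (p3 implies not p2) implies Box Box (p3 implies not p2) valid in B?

Invalid (countermodel exists)

Tableau for the negation not (Box (p3 implies not p2) implies Box Box (p3 implies not p2)):
1. not (Box (p3 implies not p2) implies Box Box (p3 implies not p2)), u
2. Box (p3 implies not p2), u
3. not Box Box (p3 implies not p2), u
4. p3 implies not p2, u
5. not p2, u
6. not Box (p3 implies not p2), v
7. p3 implies not p2, v
8. not p2, v
9. not (p3 implies not p2), w
10. p3, w
11. p2, w
Accessibility: uRu, uRv, vRu, vRv, vRw, wRv, wRw
The negation has an open branch (countermodel exists).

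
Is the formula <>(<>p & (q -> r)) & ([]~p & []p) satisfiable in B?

Unsatisfiable

1. <>(<>p & (q -> r)) & ([]~p & []p), w0
2. <>(<>p & (q -> r)), w0
3. []~p & []p, w0
4. []~p, w0
5. []p, w0
6. ~p, w0
7. p, w0
Accessibility: w0Rw0
Branch closes: p and ~p both at w0.
Every branch closes; the branch above is one of them.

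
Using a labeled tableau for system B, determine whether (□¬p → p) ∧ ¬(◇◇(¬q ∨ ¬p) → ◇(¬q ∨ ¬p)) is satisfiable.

Satisfiable (open branch found)

1. (□¬p → p) ∧ ¬(◇◇(¬q ∨ ¬p) → ◇(¬q ∨ ¬p)), w0
2. □¬p → p, w0
3. ¬(◇◇(¬q ∨ ¬p) → ◇(¬q ∨ ¬p)), w0
4. ◇◇(¬q ∨ ¬p), w0
5. ¬◇(¬q ∨ ¬p), w0
6. ¬(¬q ∨ ¬p), w0
7. q, w0
8. p, w0
9. ◇(¬q ∨ ¬p), w1
10. ¬(¬q ∨ ¬p), w1
11. q, w1
12. p, w1
13. ¬q ∨ ¬p, w2
14. ¬p, w2
Accessibility: w0Rw0, w0Rw1, w1Rw0, w1Rw1, w1Rw2, w2Rw1, w2Rw2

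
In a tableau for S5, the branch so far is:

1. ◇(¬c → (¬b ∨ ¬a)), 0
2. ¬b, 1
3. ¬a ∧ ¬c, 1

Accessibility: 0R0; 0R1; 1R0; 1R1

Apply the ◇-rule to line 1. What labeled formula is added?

a fresh world 2 with 0R2, and ¬c → (¬b ∨ ¬a) at 2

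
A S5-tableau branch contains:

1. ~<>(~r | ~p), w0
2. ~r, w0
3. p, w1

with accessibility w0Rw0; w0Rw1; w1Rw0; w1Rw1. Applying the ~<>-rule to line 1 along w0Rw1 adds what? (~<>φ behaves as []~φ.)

~(~r | ~p), w1

~<>φ behaves as []~φ: propagate the negated body to each accessible world.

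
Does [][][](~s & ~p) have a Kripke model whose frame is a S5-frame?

Satisfiable (open branch found)

1. [][][](~s & ~p), u
2. [][](~s & ~p), u
3. [](~s & ~p), u
4. ~s & ~p, u
5. ~s, u
6. ~p, u
Accessibility: uRu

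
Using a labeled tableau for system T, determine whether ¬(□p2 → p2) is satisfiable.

1. ¬(□p2 → p2), u
2. □p2, u   [¬→-rule on 1]
3. ¬p2, u   [¬→-rule on 1]
4. p2, u   [□-rule on 2 via uRu]
Accessibility: uRu
Branch closes: p2 and ¬p2 both at u.
All branches of the tableau close; one closing branch shown above.

Unsatisfiable (every branch closes)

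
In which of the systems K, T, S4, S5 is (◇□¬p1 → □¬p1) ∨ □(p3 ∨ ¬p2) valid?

S4-tableau for the negation ¬((◇□¬p1 → □¬p1) ∨ □(p3 ∨ ¬p2)):
1. ¬((◇□¬p1 → □¬p1) ∨ □(p3 ∨ ¬p2)), w0
2. ¬(◇□¬p1 → □¬p1), w0   [¬∨-rule on 1]
3. ¬□(p3 ∨ ¬p2), w0   [¬∨-rule on 1]
4. ◇□¬p1, w0   [¬→-rule on 2]
5. ¬□¬p1, w0   [¬→-rule on 2]
6. ¬(p3 ∨ ¬p2), w1   [¬□-rule on 3: fresh world w1, w0Rw1]
7. ¬p3, w1   [¬∨-rule on 6]
8. p2, w1   [¬∨-rule on 6]
9. □¬p1, w2   [◇-rule on 4: fresh world w2, w0Rw2]
10. ¬p1, w2   [□-rule on 9 via w2Rw2]
11. p1, w3   [¬□-rule on 5: fresh world w3, w0Rw3]
Accessibility: w0Rw0, w0Rw1, w0Rw2, w0Rw3, w1Rw1, w2Rw2, w3Rw3
Complete open branch: countermodel on an S4-frame, so not valid in S4, nor in K, T (the same frame is also a K-frame and a T-frame).
S5-tableau for the negation ¬((◇□¬p1 → □¬p1) ∨ □(p3 ∨ ¬p2)):
1. ¬((◇□¬p1 → □¬p1) ∨ □(p3 ∨ ¬p2)), w0
2. ¬(◇□¬p1 → □¬p1), w0   [¬∨-rule on 1]
3. ¬□(p3 ∨ ¬p2), w0   [¬∨-rule on 1]
4. ◇□¬p1, w0   [¬→-rule on 2]
5. ¬□¬p1, w0   [¬→-rule on 2]
6. ¬(p3 ∨ ¬p2), w1   [¬□-rule on 3: fresh world w1, w0Rw1]
7. ¬p3, w1   [¬∨-rule on 6]
8. p2, w1   [¬∨-rule on 6]
9. □¬p1, w2   [◇-rule on 4: fresh world w2, w0Rw2]
10. ¬p1, w0   [□-rule on 9 via w2Rw0]
11. ¬p1, w1   [□-rule on 9 via w2Rw1]
12. ¬p1, w2   [□-rule on 9 via w2Rw2]
13. p1, w3   [¬□-rule on 5: fresh world w3, w0Rw3]
14. ¬p1, w3   [□-rule on 9 via w2Rw3]
Accessibility: w0Rw0, w0Rw1, w0Rw2, w0Rw3, w1Rw0, w1Rw1, w1Rw2, w1Rw3, w2Rw0, w2Rw1, w2Rw2, w2Rw3, w3Rw0, w3Rw1, w3Rw2, w3Rw3
Branch closes: p1 and ¬p1 both at w3.
Every branch closes (one shown): valid in S5.

S5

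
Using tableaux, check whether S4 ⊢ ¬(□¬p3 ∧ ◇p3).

Valid

Tableau for the negation □¬p3 ∧ ◇p3:
1. □¬p3 ∧ ◇p3, 0
2. □¬p3, 0
3. ◇p3, 0
4. ¬p3, 0
5. p3, 1
6. ¬p3, 1
Accessibility: 0R0, 0R1, 1R1
Branch closes: p3 and ¬p3 both at 1.
Every branch of the negation's tableau closes; the branch above is one of them.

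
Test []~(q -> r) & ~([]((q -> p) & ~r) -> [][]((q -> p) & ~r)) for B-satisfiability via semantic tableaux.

Satisfiable (open branch found)

1. []~(q -> r) & ~([]((q -> p) & ~r) -> [][]((q -> p) & ~r)), w0
2. []~(q -> r), w0
3. ~([]((q -> p) & ~r) -> [][]((q -> p) & ~r)), w0
4. []((q -> p) & ~r), w0
5. ~[][]((q -> p) & ~r), w0
6. ~(q -> r), w0
7. q, w0
8. ~r, w0
9. (q -> p) & ~r, w0
10. q -> p, w0
11. p, w0
12. ~[]((q -> p) & ~r), w1
13. ~(q -> r), w1
14. q, w1
15. ~r, w1
16. (q -> p) & ~r, w1
17. q -> p, w1
18. p, w1
19. ~((q -> p) & ~r), w2
20. r, w2
Accessibility: w0Rw0, w0Rw1, w1Rw0, w1Rw1, w1Rw2, w2Rw1, w2Rw2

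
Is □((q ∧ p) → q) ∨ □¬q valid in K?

Tableau for the negation ¬(□((q ∧ p) → q) ∨ □¬q):
1. ¬(□((q ∧ p) → q) ∨ □¬q), w0
2. ¬□((q ∧ p) → q), w0
3. ¬□¬q, w0
4. ¬((q ∧ p) → q), w1
5. q ∧ p, w1
6. ¬q, w1
7. q, w1
8. p, w1
Accessibility: w0Rw1
Branch closes: q and ¬q both at w1.
Every branch of the negation's tableau closes; the branch above is one of them.

Valid in K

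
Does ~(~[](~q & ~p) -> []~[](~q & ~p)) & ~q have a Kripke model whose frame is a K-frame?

Satisfiable

1. ~(~[](~q & ~p) -> []~[](~q & ~p)) & ~q, u
2. ~(~[](~q & ~p) -> []~[](~q & ~p)), u
3. ~q, u
4. ~[](~q & ~p), u
5. ~[]~[](~q & ~p), u
6. ~(~q & ~p), v
7. p, v
8. [](~q & ~p), w
Accessibility: uRv, uRw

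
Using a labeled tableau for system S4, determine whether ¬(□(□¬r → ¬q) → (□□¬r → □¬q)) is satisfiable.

1. ¬(□(□¬r → ¬q) → (□□¬r → □¬q)), 0
2. □(□¬r → ¬q), 0   [¬→-rule on 1]
3. ¬(□□¬r → □¬q), 0   [¬→-rule on 1]
4. □□¬r, 0   [¬→-rule on 3]
5. ¬□¬q, 0   [¬→-rule on 3]
6. □¬r → ¬q, 0   [□-rule on 2 via 0R0]
7. □¬r, 0   [□-rule on 4 via 0R0]
8. ¬r, 0   [□-rule on 7 via 0R0]
9. ¬q, 0   [→-rule on 6 (branches; this branch)]
10. q, 1   [¬□-rule on 5: fresh world 1, 0R1]
11. □¬r → ¬q, 1   [□-rule on 2 via 0R1]
12. □¬r, 1   [□-rule on 4 via 0R1]
13. ¬r, 1   [□-rule on 7 via 0R1]
14. ¬□¬r, 1   [→-rule on 11 (branches; this branch)]
15. r, 2   [¬□-rule on 14: fresh world 2, 1R2]
16. □¬r → ¬q, 2   [□-rule on 2 via 0R2]
17. □¬r, 2   [□-rule on 4 via 0R2]
18. ¬r, 2   [□-rule on 7 via 0R2]
Accessibility: 0R0, 0R1, 0R2, 1R1, 1R2, 2R2
Branch closes: r and ¬r both at 2.
Every branch closes; the branch above is one of them.

Unsatisfiable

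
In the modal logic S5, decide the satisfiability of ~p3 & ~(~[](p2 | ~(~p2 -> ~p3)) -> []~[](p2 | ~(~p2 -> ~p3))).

Unsatisfiable

1. ~p3 & ~(~[](p2 | ~(~p2 -> ~p3)) -> []~[](p2 | ~(~p2 -> ~p3))), 0
2. ~p3, 0   [&-rule on 1]
3. ~(~[](p2 | ~(~p2 -> ~p3)) -> []~[](p2 | ~(~p2 -> ~p3))), 0   [&-rule on 1]
4. ~[](p2 | ~(~p2 -> ~p3)), 0   [~->-rule on 3]
5. ~[]~[](p2 | ~(~p2 -> ~p3)), 0   [~->-rule on 3]
6. ~(p2 | ~(~p2 -> ~p3)), 1   [~[]-rule on 4: fresh world 1, 0R1]
7. ~p2, 1   [~|-rule on 6]
8. ~p2 -> ~p3, 1   [~|-rule on 6]
9. ~p3, 1   [->-rule on 8 (branches; this branch)]
10. [](p2 | ~(~p2 -> ~p3)), 2   [~[]-rule on 5: fresh world 2, 0R2]
11. p2 | ~(~p2 -> ~p3), 0   [[]-rule on 10 via 2R0]
12. p2 | ~(~p2 -> ~p3), 1   [[]-rule on 10 via 2R1]
13. p2 | ~(~p2 -> ~p3), 2   [[]-rule on 10 via 2R2]
14. p2, 0   [|-rule on 11 (branches; this branch)]
15. ~(~p2 -> ~p3), 1   [|-rule on 12 (branches; this branch)]
16. p3, 1   [~->-rule on 15]
Accessibility: 0R0, 0R1, 0R2, 1R0, 1R1, 1R2, 2R0, 2R1, 2R2
Branch closes: p3 and ~p3 both at 1.
All branches of the tableau close; one closing branch shown above.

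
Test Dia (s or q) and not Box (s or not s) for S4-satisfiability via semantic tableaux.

Unsatisfiable (every branch closes)

1. Dia (s or q) and not Box (s or not s), 0
2. Dia (s or q), 0   [and-rule on 1]
3. not Box (s or not s), 0   [and-rule on 1]
4. s or q, 1   [Dia-rule on 2: fresh world 1, 0R1]
5. q, 1   [or-rule on 4 (branches; this branch)]
6. not (s or not s), 2   [neg-Box-rule on 3: fresh world 2, 0R2]
7. not s, 2   [neg-or-rule on 6]
8. s, 2   [neg-or-rule on 6]
Accessibility: 0R0, 0R1, 0R2, 1R1, 2R2
Branch closes: s and not s both at 2.
(One branch shown.) All branches close.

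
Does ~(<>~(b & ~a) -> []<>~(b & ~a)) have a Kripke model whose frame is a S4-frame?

Satisfiable

1. ~(<>~(b & ~a) -> []<>~(b & ~a)), 0
2. <>~(b & ~a), 0   [~->-rule on 1]
3. ~[]<>~(b & ~a), 0   [~->-rule on 1]
4. ~(b & ~a), 1   [<>-rule on 2: fresh world 1, 0R1]
5. a, 1   [~&-rule on 4 (branches; this branch)]
6. ~<>~(b & ~a), 2   [~[]-rule on 3: fresh world 2, 0R2]
7. b & ~a, 2   [~<>-rule on 6 via 2R2]
8. b, 2   [&-rule on 7]
9. ~a, 2   [&-rule on 7]
Accessibility: 0R0, 0R1, 0R2, 1R1, 2R2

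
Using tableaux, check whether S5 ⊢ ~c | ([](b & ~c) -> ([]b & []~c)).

Tableau for the negation ~(~c | ([](b & ~c) -> ([]b & []~c))):
1. ~(~c | ([](b & ~c) -> ([]b & []~c))), w0
2. c, w0
3. ~([](b & ~c) -> ([]b & []~c)), w0
4. [](b & ~c), w0
5. ~([]b & []~c), w0
6. b & ~c, w0
7. b, w0
8. ~c, w0
Accessibility: w0Rw0
Branch closes: c and ~c both at w0.
All branches of the negation close; one closing branch shown above.

Valid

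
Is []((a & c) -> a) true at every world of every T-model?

Tableau for the negation ~[]((a & c) -> a):
1. ~[]((a & c) -> a), w0
2. ~((a & c) -> a), w1
3. a & c, w1
4. ~a, w1
5. a, w1
6. c, w1
Accessibility: w0Rw0, w0Rw1, w1Rw1
Branch closes: a and ~a both at w1.
Every branch of the negation's tableau closes; the branch above is one of them.

Valid in T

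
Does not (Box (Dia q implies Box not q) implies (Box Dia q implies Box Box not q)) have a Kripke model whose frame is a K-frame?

Unsatisfiable

1. not (Box (Dia q implies Box not q) implies (Box Dia q implies Box Box not q)), u
2. Box (Dia q implies Box not q), u   [neg-implies-rule on 1]
3. not (Box Dia q implies Box Box not q), u   [neg-implies-rule on 1]
4. Box Dia q, u   [neg-implies-rule on 3]
5. not Box Box not q, u   [neg-implies-rule on 3]
6. not Box not q, v   [neg-Box-rule on 5: fresh world v, uRv]
7. Dia q implies Box not q, v   [Box-rule on 2 via uRv]
8. Dia q, v   [Box-rule on 4 via uRv]
9. Box not q, v   [implies-rule on 7 (branches; this branch)]
10. q, w   [neg-Box-rule on 6: fresh world w, vRw]
11. not q, w   [Box-rule on 9 via vRw]
Accessibility: uRv, vRw
Branch closes: q and not q both at w.
(One branch shown.) All branches close.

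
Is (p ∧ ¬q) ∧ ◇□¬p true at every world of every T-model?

Invalid (countermodel exists)

Tableau for the negation ¬((p ∧ ¬q) ∧ ◇□¬p):
1. ¬((p ∧ ¬q) ∧ ◇□¬p), u
2. ¬◇□¬p, u
3. ¬□¬p, u
4. p, v
5. ¬□¬p, v
6. p, w
Accessibility: uRu, uRv, vRv, vRw, wRw
The negation has an open branch (countermodel exists).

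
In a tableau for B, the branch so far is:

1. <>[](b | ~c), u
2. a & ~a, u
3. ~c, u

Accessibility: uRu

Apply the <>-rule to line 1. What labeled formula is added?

a fresh world v with uRv, and [](b | ~c) at v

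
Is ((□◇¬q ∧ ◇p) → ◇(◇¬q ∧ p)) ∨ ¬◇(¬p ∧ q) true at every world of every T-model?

Tableau for the negation ¬(((□◇¬q ∧ ◇p) → ◇(◇¬q ∧ p)) ∨ ¬◇(¬p ∧ q)):
1. ¬(((□◇¬q ∧ ◇p) → ◇(◇¬q ∧ p)) ∨ ¬◇(¬p ∧ q)), 0
2. ¬((□◇¬q ∧ ◇p) → ◇(◇¬q ∧ p)), 0
3. ◇(¬p ∧ q), 0
4. □◇¬q ∧ ◇p, 0
5. ¬◇(◇¬q ∧ p), 0
6. □◇¬q, 0
7. ◇p, 0
8. ¬(◇¬q ∧ p), 0
9. ◇¬q, 0
10. ¬p, 0
11. ¬p ∧ q, 1
12. ¬p, 1
13. q, 1
14. ¬(◇¬q ∧ p), 1
15. ◇¬q, 1
16. p, 2
17. ¬(◇¬q ∧ p), 2
18. ◇¬q, 2
19. ¬◇¬q, 2
20. q, 2
21. ¬q, 3
22. ¬(◇¬q ∧ p), 3
23. ◇¬q, 3
24. ¬p, 3
25. ¬q, 4
26. ¬q, 5
27. q, 5
Accessibility: 0R0, 0R1, 0R2, 0R3, 1R1, 1R4, 2R2, 2R5, 3R3, 4R4, 5R5
Branch closes: q and ¬q both at 5.
All branches of the negation close; one closing branch shown above.

Yes, valid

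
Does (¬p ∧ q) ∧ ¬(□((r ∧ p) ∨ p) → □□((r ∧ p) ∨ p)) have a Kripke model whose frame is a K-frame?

1. (¬p ∧ q) ∧ ¬(□((r ∧ p) ∨ p) → □□((r ∧ p) ∨ p)), u
2. ¬p ∧ q, u
3. ¬(□((r ∧ p) ∨ p) → □□((r ∧ p) ∨ p)), u
4. ¬p, u
5. q, u
6. □((r ∧ p) ∨ p), u
7. ¬□□((r ∧ p) ∨ p), u
8. ¬□((r ∧ p) ∨ p), v
9. (r ∧ p) ∨ p, v
10. p, v
11. ¬((r ∧ p) ∨ p), w
12. ¬(r ∧ p), w
13. ¬p, w
Accessibility: uRv, vRw

Yes, satisfiable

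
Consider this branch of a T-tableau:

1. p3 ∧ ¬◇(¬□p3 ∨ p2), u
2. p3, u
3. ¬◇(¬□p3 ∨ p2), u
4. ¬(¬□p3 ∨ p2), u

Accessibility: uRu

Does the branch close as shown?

Open

There is no literal clash: for every atom and world, at most one sign appears.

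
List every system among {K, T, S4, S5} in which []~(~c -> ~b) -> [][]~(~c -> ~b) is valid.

S4, S5

S4-tableau for the negation ~([]~(~c -> ~b) -> [][]~(~c -> ~b)):
1. ~([]~(~c -> ~b) -> [][]~(~c -> ~b)), u
2. []~(~c -> ~b), u   [~->-rule on 1]
3. ~[][]~(~c -> ~b), u   [~->-rule on 1]
4. ~(~c -> ~b), u   [[]-rule on 2 via uRu]
5. ~c, u   [~->-rule on 4]
6. b, u   [~->-rule on 4]
7. ~[]~(~c -> ~b), v   [~[]-rule on 3: fresh world v, uRv]
8. ~(~c -> ~b), v   [[]-rule on 2 via uRv]
9. ~c, v   [~->-rule on 8]
10. b, v   [~->-rule on 8]
11. ~c -> ~b, w   [~[]-rule on 7: fresh world w, vRw]
12. ~(~c -> ~b), w   [[]-rule on 2 via uRw]
13. ~c, w   [~->-rule on 12]
14. b, w   [~->-rule on 12]
15. ~b, w   [->-rule on 11 (branches; this branch)]
Accessibility: uRu, uRv, uRw, vRv, vRw, wRw
Branch closes: b and ~b both at w.
Every branch closes (one shown): valid in S4, hence also in S5 (every theorem of S4 is a theorem of S5).
T-tableau for the negation ~([]~(~c -> ~b) -> [][]~(~c -> ~b)):
1. ~([]~(~c -> ~b) -> [][]~(~c -> ~b)), u
2. []~(~c -> ~b), u   [~->-rule on 1]
3. ~[][]~(~c -> ~b), u   [~->-rule on 1]
4. ~(~c -> ~b), u   [[]-rule on 2 via uRu]
5. ~c, u   [~->-rule on 4]
6. b, u   [~->-rule on 4]
7. ~[]~(~c -> ~b), v   [~[]-rule on 3: fresh world v, uRv]
8. ~(~c -> ~b), v   [[]-rule on 2 via uRv]
9. ~c, v   [~->-rule on 8]
10. b, v   [~->-rule on 8]
11. ~c -> ~b, w   [~[]-rule on 7: fresh world w, vRw]
12. ~b, w   [->-rule on 11 (branches; this branch)]
Accessibility: uRu, uRv, vRv, vRw, wRw
Complete open branch: countermodel on a T-frame, so not valid in T, nor in K (the same frame is also a K-frame).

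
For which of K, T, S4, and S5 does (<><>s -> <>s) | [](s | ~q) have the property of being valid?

S4-tableau for the negation ~((<><>s -> <>s) | [](s | ~q)):
1. ~((<><>s -> <>s) | [](s | ~q)), 0
2. ~(<><>s -> <>s), 0
3. ~[](s | ~q), 0
4. <><>s, 0
5. ~<>s, 0
6. ~s, 0
7. ~(s | ~q), 1
8. ~s, 1
9. q, 1
10. <>s, 2
11. ~s, 2
12. s, 3
13. ~s, 3
Accessibility: 0R0, 0R1, 0R2, 0R3, 1R1, 2R2, 2R3, 3R3
Branch closes: s and ~s both at 3.
Every branch closes (one shown): valid in S4, hence also in S5 (every theorem of S4 is a theorem of S5).
T-tableau for the negation ~((<><>s -> <>s) | [](s | ~q)):
1. ~((<><>s -> <>s) | [](s | ~q)), 0
2. ~(<><>s -> <>s), 0
3. ~[](s | ~q), 0
4. <><>s, 0
5. ~<>s, 0
6. ~s, 0
7. ~(s | ~q), 1
8. ~s, 1
9. q, 1
10. <>s, 2
11. ~s, 2
12. s, 3
Accessibility: 0R0, 0R1, 0R2, 1R1, 2R2, 2R3, 3R3
Complete open branch: countermodel on a T-frame, so not valid in T, nor in K (the same frame is also a K-frame).

S4, S5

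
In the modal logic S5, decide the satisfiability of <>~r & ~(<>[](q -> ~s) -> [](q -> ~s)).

Unsatisfiable (every branch closes)

1. <>~r & ~(<>[](q -> ~s) -> [](q -> ~s)), u
2. <>~r, u   [&-rule on 1]
3. ~(<>[](q -> ~s) -> [](q -> ~s)), u   [&-rule on 1]
4. <>[](q -> ~s), u   [~->-rule on 3]
5. ~[](q -> ~s), u   [~->-rule on 3]
6. ~r, v   [<>-rule on 2: fresh world v, uRv]
7. [](q -> ~s), w   [<>-rule on 4: fresh world w, uRw]
8. q -> ~s, u   [[]-rule on 7 via wRu]
9. q -> ~s, v   [[]-rule on 7 via wRv]
10. q -> ~s, w   [[]-rule on 7 via wRw]
11. ~s, u   [->-rule on 8 (branches; this branch)]
12. ~s, v   [->-rule on 9 (branches; this branch)]
13. ~s, w   [->-rule on 10 (branches; this branch)]
14. ~(q -> ~s), x   [~[]-rule on 5: fresh world x, uRx]
15. q, x   [~->-rule on 14]
16. s, x   [~->-rule on 14]
17. q -> ~s, x   [[]-rule on 7 via wRx]
18. ~s, x   [->-rule on 17 (branches; this branch)]
Accessibility: uRu, uRv, uRw, uRx, vRu, vRv, vRw, vRx, wRu, wRv, wRw, wRx, xRu, xRv, xRw, xRx
Branch closes: s and ~s both at x.
Every branch closes; the branch above is one of them.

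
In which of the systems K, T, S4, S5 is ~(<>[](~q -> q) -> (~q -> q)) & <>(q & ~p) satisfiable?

S4-tableau for the formula:
1. ~(<>[](~q -> q) -> (~q -> q)) & <>(q & ~p), w0
2. ~(<>[](~q -> q) -> (~q -> q)), w0
3. <>(q & ~p), w0
4. <>[](~q -> q), w0
5. ~(~q -> q), w0
6. ~q, w0
7. q & ~p, w1
8. q, w1
9. ~p, w1
10. [](~q -> q), w2
11. ~q -> q, w2
12. q, w2
Accessibility: w0Rw0, w0Rw1, w0Rw2, w1Rw1, w2Rw2
Complete open branch: satisfiable in S4, hence also in K, T (this S4-model is also a K-model and a T-model).
S5-tableau for the formula:
1. ~(<>[](~q -> q) -> (~q -> q)) & <>(q & ~p), w0
2. ~(<>[](~q -> q) -> (~q -> q)), w0
3. <>(q & ~p), w0
4. <>[](~q -> q), w0
5. ~(~q -> q), w0
6. ~q, w0
7. q & ~p, w1
8. q, w1
9. ~p, w1
10. [](~q -> q), w2
11. ~q -> q, w0
12. ~q -> q, w1
13. ~q -> q, w2
14. q, w0
Accessibility: w0Rw0, w0Rw1, w0Rw2, w1Rw0, w1Rw1, w1Rw2, w2Rw0, w2Rw1, w2Rw2
Branch closes: q and ~q both at w0.
Every branch closes (one shown): unsatisfiable in S5.

K, T, S4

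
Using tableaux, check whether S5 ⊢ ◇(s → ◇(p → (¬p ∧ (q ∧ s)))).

Tableau for the negation ¬◇(s → ◇(p → (¬p ∧ (q ∧ s)))):
1. ¬◇(s → ◇(p → (¬p ∧ (q ∧ s)))), u
2. ¬(s → ◇(p → (¬p ∧ (q ∧ s)))), u   [¬◇-rule on 1 via uRu]
3. s, u   [¬→-rule on 2]
4. ¬◇(p → (¬p ∧ (q ∧ s))), u   [¬→-rule on 2]
5. ¬(p → (¬p ∧ (q ∧ s))), u   [¬◇-rule on 4 via uRu]
6. p, u   [¬→-rule on 5]
7. ¬(¬p ∧ (q ∧ s)), u   [¬→-rule on 5]
8. ¬(q ∧ s), u   [¬∧-rule on 7 (branches; this branch)]
9. ¬q, u   [¬∧-rule on 8 (branches; this branch)]
Accessibility: uRu
The negation has an open branch (countermodel exists).

No, not valid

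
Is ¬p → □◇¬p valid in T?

Invalid (countermodel exists)

Tableau for the negation ¬(¬p → □◇¬p):
1. ¬(¬p → □◇¬p), 0
2. ¬p, 0   [¬→-rule on 1]
3. ¬□◇¬p, 0   [¬→-rule on 1]
4. ¬◇¬p, 1   [¬□-rule on 3: fresh world 1, 0R1]
5. p, 1   [¬◇-rule on 4 via 1R1]
Accessibility: 0R0, 0R1, 1R1
The negation has an open branch (countermodel exists).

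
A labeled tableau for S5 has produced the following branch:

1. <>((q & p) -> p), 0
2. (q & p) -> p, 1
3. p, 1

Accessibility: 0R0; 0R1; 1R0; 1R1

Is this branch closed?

No world carries both an atom and its negation.

Not closed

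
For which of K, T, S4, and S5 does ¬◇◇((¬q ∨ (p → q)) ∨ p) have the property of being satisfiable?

K

K-tableau for the formula:
1. ¬◇◇((¬q ∨ (p → q)) ∨ p), 0
Complete open branch: satisfiable in K.
T-tableau for the formula:
1. ¬◇◇((¬q ∨ (p → q)) ∨ p), 0
2. ¬◇((¬q ∨ (p → q)) ∨ p), 0
3. ¬((¬q ∨ (p → q)) ∨ p), 0
4. ¬(¬q ∨ (p → q)), 0
5. ¬p, 0
6. q, 0
7. ¬(p → q), 0
8. p, 0
9. ¬q, 0
Accessibility: 0R0
Branch closes: p and ¬p both at 0.
Every branch closes (one shown): unsatisfiable in T, hence also in S4, S5 (every S4/S5-frame is a T-frame).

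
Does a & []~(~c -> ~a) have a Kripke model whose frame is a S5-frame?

Yes, satisfiable

1. a & []~(~c -> ~a), w0
2. a, w0
3. []~(~c -> ~a), w0
4. ~(~c -> ~a), w0
5. ~c, w0
Accessibility: w0Rw0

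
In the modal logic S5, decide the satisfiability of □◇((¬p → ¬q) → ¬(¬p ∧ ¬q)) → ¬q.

1. □◇((¬p → ¬q) → ¬(¬p ∧ ¬q)) → ¬q, u
2. ¬q, u   [→-rule on 1 (branches; this branch)]
Accessibility: uRu

Yes, satisfiable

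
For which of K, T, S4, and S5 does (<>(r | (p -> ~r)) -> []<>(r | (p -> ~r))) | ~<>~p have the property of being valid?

K-tableau for the negation ~((<>(r | (p -> ~r)) -> []<>(r | (p -> ~r))) | ~<>~p):
1. ~((<>(r | (p -> ~r)) -> []<>(r | (p -> ~r))) | ~<>~p), u
2. ~(<>(r | (p -> ~r)) -> []<>(r | (p -> ~r))), u   [~|-rule on 1]
3. <>~p, u   [~|-rule on 1]
4. <>(r | (p -> ~r)), u   [~->-rule on 2]
5. ~[]<>(r | (p -> ~r)), u   [~->-rule on 2]
6. ~p, v   [<>-rule on 3: fresh world v, uRv]
7. r | (p -> ~r), w   [<>-rule on 4: fresh world w, uRw]
8. p -> ~r, w   [|-rule on 7 (branches; this branch)]
9. ~r, w   [->-rule on 8 (branches; this branch)]
10. ~<>(r | (p -> ~r)), x   [~[]-rule on 5: fresh world x, uRx]
Accessibility: uRv, uRw, uRx
Complete open branch: countermodel on a K-frame, so not valid in K.
T-tableau for the negation ~((<>(r | (p -> ~r)) -> []<>(r | (p -> ~r))) | ~<>~p):
1. ~((<>(r | (p -> ~r)) -> []<>(r | (p -> ~r))) | ~<>~p), u
2. ~(<>(r | (p -> ~r)) -> []<>(r | (p -> ~r))), u   [~|-rule on 1]
3. <>~p, u   [~|-rule on 1]
4. <>(r | (p -> ~r)), u   [~->-rule on 2]
5. ~[]<>(r | (p -> ~r)), u   [~->-rule on 2]
6. ~p, v   [<>-rule on 3: fresh world v, uRv]
7. r | (p -> ~r), w   [<>-rule on 4: fresh world w, uRw]
8. p -> ~r, w   [|-rule on 7 (branches; this branch)]
9. ~r, w   [->-rule on 8 (branches; this branch)]
10. ~<>(r | (p -> ~r)), x   [~[]-rule on 5: fresh world x, uRx]
11. ~(r | (p -> ~r)), x   [~<>-rule on 10 via xRx]
12. ~r, x   [~|-rule on 11]
13. ~(p -> ~r), x   [~|-rule on 11]
14. p, x   [~->-rule on 13]
15. r, x   [~->-rule on 13]
Accessibility: uRu, uRv, uRw, uRx, vRv, wRw, xRx
Branch closes: r and ~r both at x.
Every branch closes (one shown): valid in T, hence also in S4, S5 (every theorem of T is a theorem of S4 and S5).

T, S4, S5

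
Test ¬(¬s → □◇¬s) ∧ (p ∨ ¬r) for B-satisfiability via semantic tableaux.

1. ¬(¬s → □◇¬s) ∧ (p ∨ ¬r), 0
2. ¬(¬s → □◇¬s), 0
3. p ∨ ¬r, 0
4. ¬s, 0
5. ¬□◇¬s, 0
6. ¬r, 0
7. ¬◇¬s, 1
8. s, 0
Accessibility: 0R0, 0R1, 1R0, 1R1
Branch closes: s and ¬s both at 0.
Every branch closes; the branch above is one of them.

No, unsatisfiable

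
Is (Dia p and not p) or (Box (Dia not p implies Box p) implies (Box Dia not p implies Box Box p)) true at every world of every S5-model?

Tableau for the negation not ((Dia p and not p) or (Box (Dia not p implies Box p) implies (Box Dia not p implies Box Box p))):
1. not ((Dia p and not p) or (Box (Dia not p implies Box p) implies (Box Dia not p implies Box Box p))), 0
2. not (Dia p and not p), 0
3. not (Box (Dia not p implies Box p) implies (Box Dia not p implies Box Box p)), 0
4. Box (Dia not p implies Box p), 0
5. not (Box Dia not p implies Box Box p), 0
6. Box Dia not p, 0
7. not Box Box p, 0
8. Dia not p implies Box p, 0
9. Dia not p, 0
10. p, 0
11. Box p, 0
12. not Box p, 1
13. Dia not p implies Box p, 1
14. Dia not p, 1
15. p, 1
16. Box p, 1
17. not p, 2
18. Dia not p implies Box p, 2
19. Dia not p, 2
20. p, 2
Accessibility: 0R0, 0R1, 0R2, 1R0, 1R1, 1R2, 2R0, 2R1, 2R2
Branch closes: p and not p both at 2.
All branches of the negation close; one closing branch shown above.

Valid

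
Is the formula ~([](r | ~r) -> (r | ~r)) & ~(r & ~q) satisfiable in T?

Unsatisfiable

1. ~([](r | ~r) -> (r | ~r)) & ~(r & ~q), 0
2. ~([](r | ~r) -> (r | ~r)), 0
3. ~(r & ~q), 0
4. [](r | ~r), 0
5. ~(r | ~r), 0
6. ~r, 0
7. r, 0
Accessibility: 0R0
Branch closes: r and ~r both at 0.
All branches of the tableau close; one closing branch shown above.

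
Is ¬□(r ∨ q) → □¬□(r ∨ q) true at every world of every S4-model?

Invalid (countermodel exists)

Tableau for the negation ¬(¬□(r ∨ q) → □¬□(r ∨ q)):
1. ¬(¬□(r ∨ q) → □¬□(r ∨ q)), w0
2. ¬□(r ∨ q), w0
3. ¬□¬□(r ∨ q), w0
4. ¬(r ∨ q), w1
5. ¬r, w1
6. ¬q, w1
7. □(r ∨ q), w2
8. r ∨ q, w2
9. q, w2
Accessibility: w0Rw0, w0Rw1, w0Rw2, w1Rw1, w2Rw2
The negation has an open branch (countermodel exists).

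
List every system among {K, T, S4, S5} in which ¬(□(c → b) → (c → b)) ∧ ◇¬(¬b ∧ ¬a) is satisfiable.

T-tableau for the formula:
1. ¬(□(c → b) → (c → b)) ∧ ◇¬(¬b ∧ ¬a), w0
2. ¬(□(c → b) → (c → b)), w0
3. ◇¬(¬b ∧ ¬a), w0
4. □(c → b), w0
5. ¬(c → b), w0
6. c, w0
7. ¬b, w0
8. c → b, w0
9. b, w0
Accessibility: w0Rw0
Branch closes: b and ¬b both at w0.
Every branch closes (one shown): unsatisfiable in T, hence also in S4, S5 (every S4/S5-frame is a T-frame).
K-tableau for the formula:
1. ¬(□(c → b) → (c → b)) ∧ ◇¬(¬b ∧ ¬a), w0
2. ¬(□(c → b) → (c → b)), w0
3. ◇¬(¬b ∧ ¬a), w0
4. □(c → b), w0
5. ¬(c → b), w0
6. c, w0
7. ¬b, w0
8. ¬(¬b ∧ ¬a), w1
9. c → b, w1
10. a, w1
11. b, w1
Accessibility: w0Rw1
Complete open branch: satisfiable in K.

K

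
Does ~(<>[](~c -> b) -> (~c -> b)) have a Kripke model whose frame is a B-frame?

1. ~(<>[](~c -> b) -> (~c -> b)), 0
2. <>[](~c -> b), 0
3. ~(~c -> b), 0
4. ~c, 0
5. ~b, 0
6. [](~c -> b), 1
7. ~c -> b, 0
8. ~c -> b, 1
9. b, 0
Accessibility: 0R0, 0R1, 1R0, 1R1
Branch closes: b and ~b both at 0.
(One branch shown.) All branches close.

No, unsatisfiable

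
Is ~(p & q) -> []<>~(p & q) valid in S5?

Tableau for the negation ~(~(p & q) -> []<>~(p & q)):
1. ~(~(p & q) -> []<>~(p & q)), w0
2. ~(p & q), w0
3. ~[]<>~(p & q), w0
4. ~q, w0
5. ~<>~(p & q), w1
6. p & q, w0
7. p, w0
8. q, w0
Accessibility: w0Rw0, w0Rw1, w1Rw0, w1Rw1
Branch closes: q and ~q both at w0.
Every branch of the negation's tableau closes; the branch above is one of them.

Valid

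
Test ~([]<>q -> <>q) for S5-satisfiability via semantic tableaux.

No, unsatisfiable

1. ~([]<>q -> <>q), w0
2. []<>q, w0
3. ~<>q, w0
4. <>q, w0
5. ~q, w0
6. q, w1
7. <>q, w1
8. ~q, w1
Accessibility: w0Rw0, w0Rw1, w1Rw0, w1Rw1
Branch closes: q and ~q both at w1.
(One branch shown.) All branches close.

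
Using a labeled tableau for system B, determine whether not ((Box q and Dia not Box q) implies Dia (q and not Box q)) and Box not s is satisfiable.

Unsatisfiable

1. not ((Box q and Dia not Box q) implies Dia (q and not Box q)) and Box not s, w0
2. not ((Box q and Dia not Box q) implies Dia (q and not Box q)), w0   [and-rule on 1]
3. Box not s, w0   [and-rule on 1]
4. Box q and Dia not Box q, w0   [neg-implies-rule on 2]
5. not Dia (q and not Box q), w0   [neg-implies-rule on 2]
6. Box q, w0   [and-rule on 4]
7. Dia not Box q, w0   [and-rule on 4]
8. not s, w0   [Box-rule on 3 via w0Rw0]
9. not (q and not Box q), w0   [neg-Dia-rule on 5 via w0Rw0]
10. q, w0   [Box-rule on 6 via w0Rw0]
11. not Box q, w1   [Dia-rule on 7: fresh world w1, w0Rw1]
12. not s, w1   [Box-rule on 3 via w0Rw1]
13. not (q and not Box q), w1   [neg-Dia-rule on 5 via w0Rw1]
14. q, w1   [Box-rule on 6 via w0Rw1]
15. Box q, w1   [neg-and-rule on 13 (branches; this branch)]
16. not q, w2   [neg-Box-rule on 11: fresh world w2, w1Rw2]
17. q, w2   [Box-rule on 15 via w1Rw2]
Accessibility: w0Rw0, w0Rw1, w1Rw0, w1Rw1, w1Rw2, w2Rw1, w2Rw2
Branch closes: q and not q both at w2.
Every branch closes; the branch above is one of them.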